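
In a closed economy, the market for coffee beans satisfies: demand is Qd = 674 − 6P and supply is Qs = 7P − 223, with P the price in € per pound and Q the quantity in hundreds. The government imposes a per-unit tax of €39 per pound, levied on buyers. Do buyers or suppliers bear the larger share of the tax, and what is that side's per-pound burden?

Buyers bear the larger share: €21 per pound.

Before the tax: set 674 − 6P = 7P − 223 → P* = €69, Q* = 260.
With the tax collected from buyers, demand (in seller-price terms) shifts: Qd = 674 − 6(P + 39).
New equilibrium: buyers pay €90, suppliers receive €51, Q = 134. (Wedge: Pb − Ps = 39.)
Per-pound burden: buyers €21, suppliers €18.
Buyers take the larger share because demand is less price-elastic here (demand slope 6 vs supply slope 7).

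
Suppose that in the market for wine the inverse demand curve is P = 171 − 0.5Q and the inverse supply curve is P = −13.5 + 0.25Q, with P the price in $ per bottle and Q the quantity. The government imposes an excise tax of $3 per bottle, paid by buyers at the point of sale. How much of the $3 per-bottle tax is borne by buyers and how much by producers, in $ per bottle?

Buyers bear $2 per bottle; producers bear $1 per bottle.

Inverting to Q(P) form: Qd = 342 − 2P; Qs = 4P + 54.
Without the tax, 342 − 2P = 4P + 54 gives 6P = 288, so P* = $48 and Q* = 246.
With the tax collected from buyers, demand (in seller-price terms) shifts: Qd = 342 − 2(P + 3).
Solving gives Q = 242 with buyers paying $50 and producers receiving $47 (the $3 wedge).
Burden on buyers: $2; on producers: $1. (They sum to $3.)
The less price-elastic side of the market bears the larger share of a per-unit tax.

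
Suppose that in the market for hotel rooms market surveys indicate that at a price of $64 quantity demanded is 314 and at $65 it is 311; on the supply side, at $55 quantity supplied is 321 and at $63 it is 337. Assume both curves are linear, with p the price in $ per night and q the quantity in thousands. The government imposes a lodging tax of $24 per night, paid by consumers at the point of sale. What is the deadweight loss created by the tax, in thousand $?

Demand slope: (311 − 314)/(65 − 64) = -3, so qd = 506 − 3p.
Supply slope: (337 − 321)/(63 − 55) = 2, so qs = 2p + 211.
Before the tax: set 506 − 3p = 2p + 211 → p* = $59, q* = 329.
With the tax collected from consumers, demand (in seller-price terms) shifts: qd = 506 − 3(p + 24).
New equilibrium: consumers pay $68.6, sellers receive $44.6, q = 300.2. (Wedge: pb − ps = 24.)
Quantity falls by |ΔQ| = |329 − 300.2| = 28.8.
DWL = ½ · t · |ΔQ| = ½ · 24 · 28.8 = $345.6.

Deadweight loss = $345.6 thousand.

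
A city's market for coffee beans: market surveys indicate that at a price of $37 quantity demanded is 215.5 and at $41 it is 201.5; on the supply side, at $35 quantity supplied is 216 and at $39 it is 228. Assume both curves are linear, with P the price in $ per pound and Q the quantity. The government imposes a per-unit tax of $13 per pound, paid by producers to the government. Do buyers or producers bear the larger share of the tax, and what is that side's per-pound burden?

Producers bear the larger share: $7 per pound.

Demand slope: (201.5 − 215.5)/(41 − 37) = -3.5, so Qd = 345 − 3.5P.
Supply slope: (228 − 216)/(39 − 35) = 3, so Qs = 3P + 111.
Before the tax: set 345 − 3.5P = 3P + 111 → P* = $36, Q* = 219.
With the tax collected from producers, supply shifts: Qs = 3(P − 13) + 111.
Solving gives Q = 198 with buyers paying $42 and producers receiving $29 (the $13 wedge).
Per-pound burden: buyers $6, producers $7.
Producers take the larger share because supply is less price-elastic here (demand slope 3.5 vs supply slope 3).
The less price-elastic side of the market bears the larger share of a per-unit tax.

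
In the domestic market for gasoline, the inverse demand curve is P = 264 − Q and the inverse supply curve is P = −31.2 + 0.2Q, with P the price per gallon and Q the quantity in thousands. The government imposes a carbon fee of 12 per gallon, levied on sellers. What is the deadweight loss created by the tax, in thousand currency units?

Deadweight loss = 60 thousand.

Rewrite in direct form: Qd = 264 − P and Qs = 5P + 156.
Before the tax: set 264 − P = 5P + 156 → P* = 18, Q* = 246.
With the tax collected from sellers, supply shifts: Qs = 5(P − 12) + 156.
Solving gives Q = 236 with consumers paying 28 and sellers receiving 16 (the 12 wedge).
Quantity falls by |ΔQ| = |246 − 236| = 10.
DWL = ½ · t · |ΔQ| = ½ · 12 · 10 = 60.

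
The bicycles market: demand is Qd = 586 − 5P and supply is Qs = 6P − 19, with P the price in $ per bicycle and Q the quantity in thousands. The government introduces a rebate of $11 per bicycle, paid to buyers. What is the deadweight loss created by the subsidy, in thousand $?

Deadweight loss = $165 thousand.

Before the subsidy: set 586 − 5P = 6P − 19 → P* = $55, Q* = 311.
With a per-unit subsidy paid to buyers, each effectively pays P − 11, so demand becomes Qd = 586 − 5(P − 11).
New equilibrium: buyers pay $49, suppliers receive $60, Q = 341. (Wedge: Pb − Ps = −11.)
Quantity rises by |ΔQ| = |311 − 341| = 30.
DWL = ½ · t · |ΔQ| = ½ · 11 · 30 = $165.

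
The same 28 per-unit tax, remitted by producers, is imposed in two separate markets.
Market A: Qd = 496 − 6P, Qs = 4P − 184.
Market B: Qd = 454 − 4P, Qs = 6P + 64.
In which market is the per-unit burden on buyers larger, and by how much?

Market B, by 5.6.

Market A: pre-tax P* = 68, Q* = 88; post-tax Q = 20.8; per-unit burden on buyers = 11.2.
Market B: pre-tax P* = 39, Q* = 298; post-tax Q = 230.8; per-unit burden on buyers = 16.8.
Difference: 11.2 vs 16.8 → market B is larger by 5.6.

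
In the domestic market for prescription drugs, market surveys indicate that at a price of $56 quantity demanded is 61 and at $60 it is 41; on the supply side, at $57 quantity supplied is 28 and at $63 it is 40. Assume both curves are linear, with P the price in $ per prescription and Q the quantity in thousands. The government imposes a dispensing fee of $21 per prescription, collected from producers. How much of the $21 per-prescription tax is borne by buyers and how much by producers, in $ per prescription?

Demand slope: (41 − 61)/(60 − 56) = -5, so Qd = 341 − 5P.
Supply slope: (40 − 28)/(63 − 57) = 2, so Qs = 2P − 86.
Before the tax: set 341 − 5P = 2P − 86 → P* = $61, Q* = 36.
With the tax collected from producers, supply shifts: Qs = 2(P − 21) − 86.
New equilibrium: buyers pay $67, producers receive $46, Q = 6. (Wedge: Pb − Ps = 21.)
Burden on buyers: $6; on producers: $15. (They sum to $21.)
The less price-elastic side of the market bears the larger share of a per-unit tax.

Buyers bear $6 per prescription; producers bear $15 per prescription.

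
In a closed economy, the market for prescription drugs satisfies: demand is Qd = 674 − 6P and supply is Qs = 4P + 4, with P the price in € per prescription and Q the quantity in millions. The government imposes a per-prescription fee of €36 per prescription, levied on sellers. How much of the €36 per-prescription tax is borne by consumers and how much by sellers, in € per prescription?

Consumers bear €14.4 per prescription; sellers bear €21.6 per prescription.

Without the tax, 674 − 6P = 4P + 4 gives 10P = 670, so P* = €67 and Q* = 272.
With the tax collected from sellers, supply shifts: Qs = 4(P − 36) + 4.
New equilibrium: consumers pay €81.4, sellers receive €45.4, Q = 185.6. (Wedge: Pb − Ps = 36.)
Burden on consumers: €14.4; on sellers: €21.6. (They sum to €36.)
The less price-elastic side of the market bears the larger share of a per-unit tax.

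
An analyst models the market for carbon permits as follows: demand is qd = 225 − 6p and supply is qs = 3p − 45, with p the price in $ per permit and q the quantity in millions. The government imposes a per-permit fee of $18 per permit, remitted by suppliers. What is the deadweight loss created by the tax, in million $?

Before the tax: set 225 − 6p = 3p − 45 → p* = $30, q* = 45.
With the tax collected from suppliers, supply shifts: qs = 3(p − 18) − 45.
New equilibrium: buyers pay $36, suppliers receive $18, q = 9. (Wedge: pb − ps = 18.)
Quantity falls by |ΔQ| = |45 − 9| = 36.
DWL = ½ · t · |ΔQ| = ½ · 18 · 36 = $324.

Deadweight loss = $324 million.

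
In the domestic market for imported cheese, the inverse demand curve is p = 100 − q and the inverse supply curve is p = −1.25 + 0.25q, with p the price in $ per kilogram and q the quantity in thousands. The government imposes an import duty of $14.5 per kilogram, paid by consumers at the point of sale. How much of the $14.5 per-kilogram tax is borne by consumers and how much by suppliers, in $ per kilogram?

Inverting to q(p) form: qd = 100 − p; qs = 4p + 5.
Before the tax: set 100 − p = 4p + 5 → p* = $19, q* = 81.
With the tax collected from consumers, demand (in seller-price terms) shifts: qd = 100 − (p + 14.5).
Solving gives q = 69.4 with consumers paying $30.6 and suppliers receiving $16.1 (the $14.5 wedge).
Burden on consumers: $11.6; on suppliers: $2.9. (They sum to $14.5.)
The less price-elastic side of the market bears the larger share of a per-unit tax.

Consumers bear $11.6 per kilogram; suppliers bear $2.9 per kilogram.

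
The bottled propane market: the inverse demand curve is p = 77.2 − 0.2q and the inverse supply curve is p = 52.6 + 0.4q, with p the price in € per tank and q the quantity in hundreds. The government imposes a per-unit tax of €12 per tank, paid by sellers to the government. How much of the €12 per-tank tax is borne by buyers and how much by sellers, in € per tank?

Rewrite in direct form: qd = 386 − 5p and qs = 2.5p − 131.5.
Before the tax: set 386 − 5p = 2.5p − 131.5 → p* = €69, q* = 41.
With the tax collected from sellers, supply shifts: qs = 2.5(p − 12) − 131.5.
Solving gives q = 21 with buyers paying €73 and sellers receiving €61 (the €12 wedge).
Burden on buyers: €4; on sellers: €8. (They sum to €12.)

Buyers bear €4 per tank; sellers bear €8 per tank.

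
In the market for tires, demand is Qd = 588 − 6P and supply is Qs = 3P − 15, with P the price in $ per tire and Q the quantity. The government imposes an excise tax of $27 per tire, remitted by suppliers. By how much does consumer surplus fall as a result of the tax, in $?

Before the tax: set 588 − 6P = 3P − 15 → P* = $67, Q* = 186.
With the tax collected from suppliers, supply shifts: Qs = 3(P − 27) − 15.
New equilibrium: buyers pay $76, suppliers receive $49, Q = 132. (Wedge: Pb − Ps = 27.)
ΔCS is the trapezoid between Q = 132 and Q = 186 of height $9: ½ · (186 + 132) · 9 = $1431.

Consumer surplus falls by $1431.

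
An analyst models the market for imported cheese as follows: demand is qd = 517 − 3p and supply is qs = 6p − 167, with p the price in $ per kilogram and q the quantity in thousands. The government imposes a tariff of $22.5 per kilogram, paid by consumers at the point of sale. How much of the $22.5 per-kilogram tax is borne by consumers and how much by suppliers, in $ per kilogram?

Before the tax: set 517 − 3p = 6p − 167 → p* = $76, q* = 289.
With the tax collected from consumers, demand (in seller-price terms) shifts: qd = 517 − 3(p + 22.5).
Solving gives q = 244 with consumers paying $91 and suppliers receiving $68.5 (the $22.5 wedge).
Burden on consumers: $15; on suppliers: $7.5. (They sum to $22.5.)
The less price-elastic side of the market bears the larger share of a per-unit tax.

Consumers bear $15 per kilogram; suppliers bear $7.5 per kilogram.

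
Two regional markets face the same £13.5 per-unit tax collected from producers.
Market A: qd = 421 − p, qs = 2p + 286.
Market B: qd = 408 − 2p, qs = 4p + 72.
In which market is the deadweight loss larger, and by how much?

Market B, by £60.75.

Market A: pre-tax p* = £45, q* = 376; post-tax q = 367; deadweight loss = £60.75.
Market B: pre-tax p* = £56, q* = 296; post-tax q = 278; deadweight loss = £121.5.
Difference: £60.75 vs £121.5 → market B is larger by £60.75.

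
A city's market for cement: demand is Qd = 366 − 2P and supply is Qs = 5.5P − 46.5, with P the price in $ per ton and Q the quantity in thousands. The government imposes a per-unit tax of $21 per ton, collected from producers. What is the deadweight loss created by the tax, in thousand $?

Without the tax, 366 − 2P = 5.5P − 46.5 gives 7.5P = 412.5, so P* = $55 and Q* = 256.
With the tax collected from producers, supply shifts: Qs = 5.5(P − 21) − 46.5.
Solving gives Q = 225.2 with buyers paying $70.4 and producers receiving $49.4 (the $21 wedge).
Quantity falls by |ΔQ| = |256 − 225.2| = 30.8.
DWL = ½ · t · |ΔQ| = ½ · 21 · 30.8 = $323.4.

Deadweight loss = $323.4 thousand.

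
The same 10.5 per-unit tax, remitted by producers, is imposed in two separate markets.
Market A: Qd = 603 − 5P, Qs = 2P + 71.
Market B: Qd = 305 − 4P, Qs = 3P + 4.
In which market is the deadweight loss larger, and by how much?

Market A: pre-tax P* = 76, Q* = 223; post-tax Q = 208; deadweight loss = 78.75.
Market B: pre-tax P* = 43, Q* = 133; post-tax Q = 115; deadweight loss = 94.5.
Difference: 78.75 vs 94.5 → market B is larger by 15.75.

Market B, by 15.75.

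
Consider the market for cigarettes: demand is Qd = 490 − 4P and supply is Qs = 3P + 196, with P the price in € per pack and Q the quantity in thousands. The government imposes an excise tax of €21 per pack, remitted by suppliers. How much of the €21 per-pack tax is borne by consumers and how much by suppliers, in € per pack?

Consumers bear €9 per pack; suppliers bear €12 per pack.

Without the tax, 490 − 4P = 3P + 196 gives 7P = 294, so P* = €42 and Q* = 322.
With the tax collected from suppliers, supply shifts: Qs = 3(P − 21) + 196.
New equilibrium: consumers pay €51, suppliers receive €30, Q = 286. (Wedge: Pb − Ps = 21.)
Burden on consumers: €9; on suppliers: €12. (They sum to €21.)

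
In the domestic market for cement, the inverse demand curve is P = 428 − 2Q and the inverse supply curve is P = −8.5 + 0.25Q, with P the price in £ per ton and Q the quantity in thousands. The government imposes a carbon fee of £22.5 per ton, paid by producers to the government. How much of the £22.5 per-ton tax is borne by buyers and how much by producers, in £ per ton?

Buyers bear £20 per ton; producers bear £2.5 per ton.

Inverting to Q(P) form: Qd = 214 − 0.5P; Qs = 4P + 34.
Without the tax, 214 − 0.5P = 4P + 34 gives 4.5P = 180, so P* = £40 and Q* = 194.
With the tax collected from producers, supply shifts: Qs = 4(P − 22.5) + 34.
New equilibrium: buyers pay £60, producers receive £37.5, Q = 184. (Wedge: Pb − Ps = 22.5.)
Burden on buyers: £20; on producers: £2.5. (They sum to £22.5.)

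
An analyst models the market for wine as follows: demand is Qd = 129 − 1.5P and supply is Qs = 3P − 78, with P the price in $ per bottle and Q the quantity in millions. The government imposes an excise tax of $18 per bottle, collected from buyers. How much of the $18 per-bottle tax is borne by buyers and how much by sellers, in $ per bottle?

Buyers bear $12 per bottle; sellers bear $6 per bottle.

Before the tax: set 129 − 1.5P = 3P − 78 → P* = $46, Q* = 60.
With the tax collected from buyers, demand (in seller-price terms) shifts: Qd = 129 − 1.5(P + 18).
Solving gives Q = 42 with buyers paying $58 and sellers receiving $40 (the $18 wedge).
Burden on buyers: $12; on sellers: $6. (They sum to $18.)
The less price-elastic side of the market bears the larger share of a per-unit tax.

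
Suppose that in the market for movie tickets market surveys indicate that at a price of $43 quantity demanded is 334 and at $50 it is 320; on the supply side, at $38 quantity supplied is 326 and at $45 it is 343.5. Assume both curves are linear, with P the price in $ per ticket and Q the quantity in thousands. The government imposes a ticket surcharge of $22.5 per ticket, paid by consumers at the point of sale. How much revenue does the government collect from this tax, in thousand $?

Tax revenue = $6997.5 thousand.

Demand slope: (320 − 334)/(50 − 43) = -2, so Qd = 420 − 2P.
Supply slope: (343.5 − 326)/(45 − 38) = 2.5, so Qs = 2.5P + 231.
Before the tax: set 420 − 2P = 2.5P + 231 → P* = $42, Q* = 336.
With the tax collected from consumers, demand (in seller-price terms) shifts: Qd = 420 − 2(P + 22.5).
New equilibrium: consumers pay $54.5, suppliers receive $32, Q = 311. (Wedge: Pb − Ps = 22.5.)
Revenue = t · Q = 22.5 · 311 = $6997.5.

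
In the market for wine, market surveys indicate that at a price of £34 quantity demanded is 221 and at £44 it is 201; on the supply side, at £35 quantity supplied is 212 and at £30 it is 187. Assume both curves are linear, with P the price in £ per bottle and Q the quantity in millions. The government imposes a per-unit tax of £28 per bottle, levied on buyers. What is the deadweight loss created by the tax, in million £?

Deadweight loss = £560 million.

Demand slope: (201 − 221)/(44 − 34) = -2, so Qd = 289 − 2P.
Supply slope: (187 − 212)/(30 − 35) = 5, so Qs = 5P + 37.
Without the tax, 289 − 2P = 5P + 37 gives 7P = 252, so P* = £36 and Q* = 217.
With the tax collected from buyers, demand (in seller-price terms) shifts: Qd = 289 − 2(P + 28).
New equilibrium: buyers pay £56, suppliers receive £28, Q = 177. (Wedge: Pb − Ps = 28.)
Quantity falls by |ΔQ| = |217 − 177| = 40.
DWL = ½ · t · |ΔQ| = ½ · 28 · 40 = £560.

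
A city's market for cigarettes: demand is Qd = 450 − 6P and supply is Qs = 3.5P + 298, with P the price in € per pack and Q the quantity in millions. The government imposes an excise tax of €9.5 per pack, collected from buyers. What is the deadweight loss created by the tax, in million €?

Before the tax: set 450 − 6P = 3.5P + 298 → P* = €16, Q* = 354.
With the tax collected from buyers, demand (in seller-price terms) shifts: Qd = 450 − 6(P + 9.5).
New equilibrium: buyers pay €19.5, suppliers receive €10, Q = 333. (Wedge: Pb − Ps = 9.5.)
Quantity falls by |ΔQ| = |354 − 333| = 21.
DWL = ½ · t · |ΔQ| = ½ · 9.5 · 21 = €99.75.

Deadweight loss = €99.75 million.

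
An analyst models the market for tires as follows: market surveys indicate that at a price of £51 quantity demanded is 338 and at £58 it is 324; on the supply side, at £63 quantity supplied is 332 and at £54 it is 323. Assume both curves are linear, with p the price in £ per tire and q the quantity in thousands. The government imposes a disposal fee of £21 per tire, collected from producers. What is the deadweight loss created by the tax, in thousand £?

Demand slope: (324 − 338)/(58 − 51) = -2, so qd = 440 − 2p.
Supply slope: (323 − 332)/(54 − 63) = 1, so qs = p + 269.
Without the tax, 440 − 2p = p + 269 gives 3p = 171, so p* = £57 and q* = 326.
With the tax collected from producers, supply shifts: qs = (p − 21) + 269.
Solving gives q = 312 with buyers paying £64 and producers receiving £43 (the £21 wedge).
Quantity falls by |ΔQ| = |326 − 312| = 14.
DWL = ½ · t · |ΔQ| = ½ · 21 · 14 = £147.

Deadweight loss = £147 thousand.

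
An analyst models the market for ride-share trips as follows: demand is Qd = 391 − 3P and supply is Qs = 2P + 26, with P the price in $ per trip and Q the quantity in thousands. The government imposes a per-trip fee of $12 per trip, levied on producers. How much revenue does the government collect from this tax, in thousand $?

Tax revenue = $1891.2 thousand.

Without the tax, 391 − 3P = 2P + 26 gives 5P = 365, so P* = $73 and Q* = 172.
With the tax collected from producers, supply shifts: Qs = 2(P − 12) + 26.
New equilibrium: consumers pay $77.8, producers receive $65.8, Q = 157.6. (Wedge: Pb − Ps = 12.)
Revenue = t · Q = 12 · 157.6 = $1891.2.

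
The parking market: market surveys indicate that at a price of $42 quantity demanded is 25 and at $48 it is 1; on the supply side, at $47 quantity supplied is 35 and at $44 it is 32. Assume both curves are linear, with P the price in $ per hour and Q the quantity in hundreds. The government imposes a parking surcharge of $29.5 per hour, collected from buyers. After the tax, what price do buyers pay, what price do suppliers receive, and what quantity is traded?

Demand slope: (1 − 25)/(48 − 42) = -4, so Qd = 193 − 4P.
Supply slope: (32 − 35)/(44 − 47) = 1, so Qs = P − 12.
Without the tax, 193 − 4P = P − 12 gives 5P = 205, so P* = $41 and Q* = 29.
With the tax collected from buyers, demand (in seller-price terms) shifts: Qd = 193 − 4(P + 29.5).
New equilibrium: buyers pay $46.9, suppliers receive $17.4, Q = 5.4. (Wedge: Pb − Ps = 29.5.)

Buyers pay $46.9; suppliers receive $17.4; quantity = 5.4.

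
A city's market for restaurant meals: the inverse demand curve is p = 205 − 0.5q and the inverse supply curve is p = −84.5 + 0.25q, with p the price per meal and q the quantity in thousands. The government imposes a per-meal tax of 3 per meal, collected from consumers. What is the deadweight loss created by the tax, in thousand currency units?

Rewrite in direct form: qd = 410 − 2p and qs = 4p + 338.
Before the tax: set 410 − 2p = 4p + 338 → p* = 12, q* = 386.
With the tax collected from consumers, demand (in seller-price terms) shifts: qd = 410 − 2(p + 3).
New equilibrium: consumers pay 14, sellers receive 11, q = 382. (Wedge: pb − ps = 3.)
Quantity falls by |ΔQ| = |386 − 382| = 4.
DWL = ½ · t · |ΔQ| = ½ · 3 · 4 = 6.

Deadweight loss = 6 thousand.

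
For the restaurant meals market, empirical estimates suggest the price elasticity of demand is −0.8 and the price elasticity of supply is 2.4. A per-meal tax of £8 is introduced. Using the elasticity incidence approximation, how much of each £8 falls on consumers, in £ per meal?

Consumers bear ≈ £6 per meal.

Incidence ratio: consumers' share ≈ εs / (εs + |εd|) = 2.4 / (2.4 + 0.8) = 0.75.
So consumers bear ≈ 0.75 × £8 = £6; producers bear £2.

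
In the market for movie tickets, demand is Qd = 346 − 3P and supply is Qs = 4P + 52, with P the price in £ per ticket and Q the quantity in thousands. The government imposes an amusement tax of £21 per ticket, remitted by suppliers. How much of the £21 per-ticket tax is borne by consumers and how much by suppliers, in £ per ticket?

Consumers bear £12 per ticket; suppliers bear £9 per ticket.

Before the tax: set 346 − 3P = 4P + 52 → P* = £42, Q* = 220.
With the tax collected from suppliers, supply shifts: Qs = 4(P − 21) + 52.
New equilibrium: consumers pay £54, suppliers receive £33, Q = 184. (Wedge: Pb − Ps = 21.)
Burden on consumers: £12; on suppliers: £9. (They sum to £21.)
The less price-elastic side of the market bears the larger share of a per-unit tax.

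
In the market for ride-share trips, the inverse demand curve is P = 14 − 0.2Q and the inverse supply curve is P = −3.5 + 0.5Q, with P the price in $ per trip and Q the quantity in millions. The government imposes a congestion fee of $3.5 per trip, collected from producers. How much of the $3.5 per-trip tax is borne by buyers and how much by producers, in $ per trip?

Buyers bear $1 per trip; producers bear $2.5 per trip.

Rewrite in direct form: Qd = 70 − 5P and Qs = 2P + 7.
Without the tax, 70 − 5P = 2P + 7 gives 7P = 63, so P* = $9 and Q* = 25.
With the tax collected from producers, supply shifts: Qs = 2(P − 3.5) + 7.
Solving gives Q = 20 with buyers paying $10 and producers receiving $6.5 (the $3.5 wedge).
Burden on buyers: $1; on producers: $2.5. (They sum to $3.5.)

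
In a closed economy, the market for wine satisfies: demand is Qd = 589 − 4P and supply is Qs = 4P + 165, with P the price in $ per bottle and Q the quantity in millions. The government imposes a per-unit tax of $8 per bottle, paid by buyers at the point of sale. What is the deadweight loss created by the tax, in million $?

Deadweight loss = $64 million.

Without the tax, 589 − 4P = 4P + 165 gives 8P = 424, so P* = $53 and Q* = 377.
With the tax collected from buyers, demand (in seller-price terms) shifts: Qd = 589 − 4(P + 8).
New equilibrium: buyers pay $57, sellers receive $49, Q = 361. (Wedge: Pb − Ps = 8.)
Quantity falls by |ΔQ| = |377 − 361| = 16.
DWL = ½ · t · |ΔQ| = ½ · 8 · 16 = $64.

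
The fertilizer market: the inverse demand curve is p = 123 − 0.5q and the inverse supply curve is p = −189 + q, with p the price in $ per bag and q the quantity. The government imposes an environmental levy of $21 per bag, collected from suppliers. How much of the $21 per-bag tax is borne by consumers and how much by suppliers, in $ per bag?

Inverting to q(p) form: qd = 246 − 2p; qs = p + 189.
Before the tax: set 246 − 2p = p + 189 → p* = $19, q* = 208.
With the tax collected from suppliers, supply shifts: qs = (p − 21) + 189.
Solving gives q = 194 with consumers paying $26 and suppliers receiving $5 (the $21 wedge).
Burden on consumers: $7; on suppliers: $14. (They sum to $21.)
The less price-elastic side of the market bears the larger share of a per-unit tax.

Consumers bear $7 per bag; suppliers bear $14 per bag.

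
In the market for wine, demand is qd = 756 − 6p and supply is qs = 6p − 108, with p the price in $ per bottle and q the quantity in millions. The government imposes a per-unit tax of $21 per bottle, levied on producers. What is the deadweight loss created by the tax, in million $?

Deadweight loss = $661.5 million.

Before the tax: set 756 − 6p = 6p − 108 → p* = $72, q* = 324.
With the tax collected from producers, supply shifts: qs = 6(p − 21) − 108.
Solving gives q = 261 with buyers paying $82.5 and producers receiving $61.5 (the $21 wedge).
Quantity falls by |ΔQ| = |324 − 261| = 63.
DWL = ½ · t · |ΔQ| = ½ · 21 · 63 = $661.5.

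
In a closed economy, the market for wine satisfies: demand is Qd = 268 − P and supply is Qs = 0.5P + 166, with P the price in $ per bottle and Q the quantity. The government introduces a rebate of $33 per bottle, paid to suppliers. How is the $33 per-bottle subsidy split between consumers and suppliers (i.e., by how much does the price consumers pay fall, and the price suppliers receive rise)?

Without the subsidy, 268 − P = 0.5P + 166 gives 1.5P = 102, so P* = $68 and Q* = 200.
With a per-unit subsidy paid to suppliers, each receives P + 33 per unit sold, so supply becomes Qs = 0.5(P + 33) + 166.
Solving gives Q = 211 with consumers paying $57 and suppliers receiving $90 (the $33 wedge).
Gain to consumers: $11; to suppliers: $22. (They sum to $33.)

Consumers gain $11 per bottle; suppliers gain $22 per bottle.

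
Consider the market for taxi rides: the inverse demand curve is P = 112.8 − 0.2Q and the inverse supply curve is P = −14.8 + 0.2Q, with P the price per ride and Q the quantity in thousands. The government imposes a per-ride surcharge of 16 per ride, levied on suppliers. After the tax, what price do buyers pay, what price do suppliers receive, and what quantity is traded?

Rewrite in direct form: Qd = 564 − 5P and Qs = 5P + 74.
Without the tax, 564 − 5P = 5P + 74 gives 10P = 490, so P* = 49 and Q* = 319.
With the tax collected from suppliers, supply shifts: Qs = 5(P − 16) + 74.
Solving gives Q = 279 with buyers paying 57 and suppliers receiving 41 (the 16 wedge).

Buyers pay 57; suppliers receive 41; quantity = 279.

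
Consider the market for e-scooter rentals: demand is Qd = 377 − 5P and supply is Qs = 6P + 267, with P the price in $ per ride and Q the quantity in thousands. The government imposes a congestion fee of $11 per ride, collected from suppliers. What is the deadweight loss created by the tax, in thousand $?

Deadweight loss = $165 thousand.

Before the tax: set 377 − 5P = 6P + 267 → P* = $10, Q* = 327.
With the tax collected from suppliers, supply shifts: Qs = 6(P − 11) + 267.
Solving gives Q = 297 with consumers paying $16 and suppliers receiving $5 (the $11 wedge).
Quantity falls by |ΔQ| = |327 − 297| = 30.
DWL = ½ · t · |ΔQ| = ½ · 11 · 30 = $165.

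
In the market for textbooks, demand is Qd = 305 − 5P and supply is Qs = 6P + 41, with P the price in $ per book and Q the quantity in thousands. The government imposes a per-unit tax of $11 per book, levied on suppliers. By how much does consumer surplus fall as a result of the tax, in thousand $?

Consumer surplus falls by $1020 thousand.

Without the tax, 305 − 5P = 6P + 41 gives 11P = 264, so P* = $24 and Q* = 185.
With the tax collected from suppliers, supply shifts: Qs = 6(P − 11) + 41.
Solving gives Q = 155 with buyers paying $30 and suppliers receiving $19 (the $11 wedge).
ΔCS is the trapezoid between Q = 155 and Q = 185 of height $6: ½ · (185 + 155) · 6 = $1020.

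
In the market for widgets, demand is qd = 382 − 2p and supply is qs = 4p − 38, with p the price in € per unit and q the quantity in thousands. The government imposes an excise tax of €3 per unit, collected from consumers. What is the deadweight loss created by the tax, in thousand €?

Before the tax: set 382 − 2p = 4p − 38 → p* = €70, q* = 242.
With the tax collected from consumers, demand (in seller-price terms) shifts: qd = 382 − 2(p + 3).
New equilibrium: consumers pay €72, producers receive €69, q = 238. (Wedge: pb − ps = 3.)
Quantity falls by |ΔQ| = |242 − 238| = 4.
DWL = ½ · t · |ΔQ| = ½ · 3 · 4 = €6.

Deadweight loss = €6 thousand.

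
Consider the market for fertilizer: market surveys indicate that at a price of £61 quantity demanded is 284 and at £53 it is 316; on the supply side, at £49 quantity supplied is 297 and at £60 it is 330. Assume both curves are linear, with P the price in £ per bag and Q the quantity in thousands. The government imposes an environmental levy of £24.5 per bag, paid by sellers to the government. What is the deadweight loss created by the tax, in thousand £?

Deadweight loss = £514.5 thousand.

Demand slope: (316 − 284)/(53 − 61) = -4, so Qd = 528 − 4P.
Supply slope: (330 − 297)/(60 − 49) = 3, so Qs = 3P + 150.
Before the tax: set 528 − 4P = 3P + 150 → P* = £54, Q* = 312.
With the tax collected from sellers, supply shifts: Qs = 3(P − 24.5) + 150.
New equilibrium: buyers pay £64.5, sellers receive £40, Q = 270. (Wedge: Pb − Ps = 24.5.)
Quantity falls by |ΔQ| = |312 − 270| = 42.
DWL = ½ · t · |ΔQ| = ½ · 24.5 · 42 = £514.5.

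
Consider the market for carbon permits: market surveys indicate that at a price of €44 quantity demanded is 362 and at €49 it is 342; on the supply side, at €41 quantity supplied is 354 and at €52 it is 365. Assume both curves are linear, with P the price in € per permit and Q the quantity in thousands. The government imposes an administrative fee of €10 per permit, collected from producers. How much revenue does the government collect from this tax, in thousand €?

Demand slope: (342 − 362)/(49 − 44) = -4, so Qd = 538 − 4P.
Supply slope: (365 − 354)/(52 − 41) = 1, so Qs = P + 313.
Without the tax, 538 − 4P = P + 313 gives 5P = 225, so P* = €45 and Q* = 358.
With the tax collected from producers, supply shifts: Qs = (P − 10) + 313.
Solving gives Q = 350 with consumers paying €47 and producers receiving €37 (the €10 wedge).
Revenue = t · Q = 10 · 350 = €3500.

Tax revenue = €3500 thousand.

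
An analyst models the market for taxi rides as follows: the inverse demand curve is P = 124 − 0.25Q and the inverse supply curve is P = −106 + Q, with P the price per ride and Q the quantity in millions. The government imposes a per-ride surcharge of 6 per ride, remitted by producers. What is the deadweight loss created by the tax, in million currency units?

Rewrite in direct form: Qd = 496 − 4P and Qs = P + 106.
Without the tax, 496 − 4P = P + 106 gives 5P = 390, so P* = 78 and Q* = 184.
With the tax collected from producers, supply shifts: Qs = (P − 6) + 106.
New equilibrium: buyers pay 79.2, producers receive 73.2, Q = 179.2. (Wedge: Pb − Ps = 6.)
Quantity falls by |ΔQ| = |184 − 179.2| = 4.8.
DWL = ½ · t · |ΔQ| = ½ · 6 · 4.8 = 14.4.

Deadweight loss = 14.4 million.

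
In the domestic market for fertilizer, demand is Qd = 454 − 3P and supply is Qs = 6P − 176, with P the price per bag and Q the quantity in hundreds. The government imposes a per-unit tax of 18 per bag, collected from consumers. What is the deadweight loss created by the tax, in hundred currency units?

Deadweight loss = 324 hundred.

Before the tax: set 454 − 3P = 6P − 176 → P* = 70, Q* = 244.
With the tax collected from consumers, demand (in seller-price terms) shifts: Qd = 454 − 3(P + 18).
Solving gives Q = 208 with consumers paying 82 and suppliers receiving 64 (the 18 wedge).
Quantity falls by |ΔQ| = |244 − 208| = 36.
DWL = ½ · t · |ΔQ| = ½ · 18 · 36 = 324.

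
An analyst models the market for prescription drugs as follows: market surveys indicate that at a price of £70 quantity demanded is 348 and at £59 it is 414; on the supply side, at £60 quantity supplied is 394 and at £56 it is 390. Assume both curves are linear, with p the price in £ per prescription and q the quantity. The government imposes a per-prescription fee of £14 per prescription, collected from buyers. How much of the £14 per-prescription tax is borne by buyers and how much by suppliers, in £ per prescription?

Demand slope: (414 − 348)/(59 − 70) = -6, so qd = 768 − 6p.
Supply slope: (390 − 394)/(56 − 60) = 1, so qs = p + 334.
Before the tax: set 768 − 6p = p + 334 → p* = £62, q* = 396.
With the tax collected from buyers, demand (in seller-price terms) shifts: qd = 768 − 6(p + 14).
New equilibrium: buyers pay £64, suppliers receive £50, q = 384. (Wedge: pb − ps = 14.)
Burden on buyers: £2; on suppliers: £12. (They sum to £14.)
The less price-elastic side of the market bears the larger share of a per-unit tax.

Buyers bear £2 per prescription; suppliers bear £12 per prescription.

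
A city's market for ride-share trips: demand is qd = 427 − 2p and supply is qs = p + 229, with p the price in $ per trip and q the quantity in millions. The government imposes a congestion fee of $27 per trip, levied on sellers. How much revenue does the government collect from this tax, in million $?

Tax revenue = $7479 million.

Before the tax: set 427 − 2p = p + 229 → p* = $66, q* = 295.
With the tax collected from sellers, supply shifts: qs = (p − 27) + 229.
Solving gives q = 277 with consumers paying $75 and sellers receiving $48 (the $27 wedge).
Revenue = t · Q = 27 · 277 = $7479.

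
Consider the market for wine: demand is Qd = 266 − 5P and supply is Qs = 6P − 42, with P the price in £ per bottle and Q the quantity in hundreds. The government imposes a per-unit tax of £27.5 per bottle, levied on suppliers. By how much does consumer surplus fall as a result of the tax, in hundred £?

Consumer surplus falls by £1327.5 hundred.

Before the tax: set 266 − 5P = 6P − 42 → P* = £28, Q* = 126.
With the tax collected from suppliers, supply shifts: Qs = 6(P − 27.5) − 42.
New equilibrium: consumers pay £43, suppliers receive £15.5, Q = 51. (Wedge: Pb − Ps = 27.5.)
ΔCS is the trapezoid between Q = 51 and Q = 126 of height £15: ½ · (126 + 51) · 15 = £1327.5.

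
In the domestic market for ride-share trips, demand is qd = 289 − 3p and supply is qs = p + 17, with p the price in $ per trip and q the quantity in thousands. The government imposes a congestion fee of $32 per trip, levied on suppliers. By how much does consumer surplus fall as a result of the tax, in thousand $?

Consumer surplus falls by $584 thousand.

Without the tax, 289 − 3p = p + 17 gives 4p = 272, so p* = $68 and q* = 85.
With the tax collected from suppliers, supply shifts: qs = (p − 32) + 17.
New equilibrium: consumers pay $76, suppliers receive $44, q = 61. (Wedge: pb − ps = 32.)
ΔCS is the trapezoid between Q = 61 and Q = 85 of height $8: ½ · (85 + 61) · 8 = $584.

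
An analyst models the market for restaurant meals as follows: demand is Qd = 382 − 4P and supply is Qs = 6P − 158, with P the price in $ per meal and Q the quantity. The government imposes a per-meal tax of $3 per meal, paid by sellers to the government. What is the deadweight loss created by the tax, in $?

Before the tax: set 382 − 4P = 6P − 158 → P* = $54, Q* = 166.
With the tax collected from sellers, supply shifts: Qs = 6(P − 3) − 158.
New equilibrium: buyers pay $55.8, sellers receive $52.8, Q = 158.8. (Wedge: Pb − Ps = 3.)
Quantity falls by |ΔQ| = |166 − 158.8| = 7.2.
DWL = ½ · t · |ΔQ| = ½ · 3 · 7.2 = $10.8.

Deadweight loss = $10.8.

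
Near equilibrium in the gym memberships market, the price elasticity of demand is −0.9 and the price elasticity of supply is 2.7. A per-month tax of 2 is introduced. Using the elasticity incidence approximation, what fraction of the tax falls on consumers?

Consumers' share ≈ 0.75.

Incidence ratio: consumers' share ≈ εs / (εs + |εd|) = 2.7 / (2.7 + 0.9) = 0.75.
Supply is the more elastic side, so consumers bear the larger share.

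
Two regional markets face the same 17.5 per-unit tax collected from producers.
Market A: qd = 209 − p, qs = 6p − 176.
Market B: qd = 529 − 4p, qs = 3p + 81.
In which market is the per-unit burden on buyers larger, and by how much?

Market A, by 7.5.

Market A: pre-tax p* = 55, q* = 154; post-tax q = 139; per-unit burden on buyers = 15.
Market B: pre-tax p* = 64, q* = 273; post-tax q = 243; per-unit burden on buyers = 7.5.
Difference: 15 vs 7.5 → market A is larger by 7.5.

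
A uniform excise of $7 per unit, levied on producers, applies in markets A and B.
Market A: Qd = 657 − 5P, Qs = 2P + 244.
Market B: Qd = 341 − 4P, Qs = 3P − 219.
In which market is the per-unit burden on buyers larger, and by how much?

Market A: pre-tax P* = $59, Q* = 362; post-tax Q = 352; per-unit burden on buyers = $2.
Market B: pre-tax P* = $80, Q* = 21; post-tax Q = 9; per-unit burden on buyers = $3.
Difference: $2 vs $3 → market B is larger by $1.

Market B, by $1.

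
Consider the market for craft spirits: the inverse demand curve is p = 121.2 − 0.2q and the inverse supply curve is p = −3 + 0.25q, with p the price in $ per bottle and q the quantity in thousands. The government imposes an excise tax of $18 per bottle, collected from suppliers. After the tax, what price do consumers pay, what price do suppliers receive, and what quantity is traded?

Consumers pay $74; suppliers receive $56; quantity = 236.

Inverting to q(p) form: qd = 606 − 5p; qs = 4p + 12.
Before the tax: set 606 − 5p = 4p + 12 → p* = $66, q* = 276.
With the tax collected from suppliers, supply shifts: qs = 4(p − 18) + 12.
Solving gives q = 236 with consumers paying $74 and suppliers receiving $56 (the $18 wedge).
The less price-elastic side of the market bears the larger share of a per-unit tax.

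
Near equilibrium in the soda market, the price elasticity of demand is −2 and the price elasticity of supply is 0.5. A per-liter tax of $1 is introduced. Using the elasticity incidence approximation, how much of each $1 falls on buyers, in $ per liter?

Buyers bear ≈ $0.2 per liter.

Incidence ratio: buyers' share ≈ εs / (εs + |εd|) = 0.5 / (0.5 + 2) = 0.2.
So buyers bear ≈ 0.2 × $1 = $0.2; producers bear $0.8.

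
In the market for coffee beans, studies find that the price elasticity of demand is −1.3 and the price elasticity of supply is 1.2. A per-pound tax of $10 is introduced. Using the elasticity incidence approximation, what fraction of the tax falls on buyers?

Buyers' share ≈ 0.48.

Incidence ratio: buyers' share ≈ εs / (εs + |εd|) = 1.2 / (1.2 + 1.3) = 0.48.
Supply is the less elastic side, so buyers bear the smaller share.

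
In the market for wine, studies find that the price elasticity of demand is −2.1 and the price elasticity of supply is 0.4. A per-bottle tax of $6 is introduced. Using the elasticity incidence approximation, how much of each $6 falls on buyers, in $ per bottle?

Incidence ratio: buyers' share ≈ εs / (εs + |εd|) = 0.4 / (0.4 + 2.1) = 0.16.
So buyers bear ≈ 0.16 × $6 = $0.96; sellers bear $5.04.

Buyers bear ≈ $0.96 per bottle.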